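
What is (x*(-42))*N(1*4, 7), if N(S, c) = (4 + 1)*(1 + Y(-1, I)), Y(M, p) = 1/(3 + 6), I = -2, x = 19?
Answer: -13300/3 ≈ -4433.3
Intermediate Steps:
Y(M, p) = ⅑ (Y(M, p) = 1/9 = ⅑)
N(S, c) = 50/9 (N(S, c) = (4 + 1)*(1 + ⅑) = 5*(10/9) = 50/9)
(x*(-42))*N(1*4, 7) = (19*(-42))*(50/9) = -798*50/9 = -13300/3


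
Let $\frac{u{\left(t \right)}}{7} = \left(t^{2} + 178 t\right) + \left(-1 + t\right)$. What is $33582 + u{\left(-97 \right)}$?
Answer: $-22103$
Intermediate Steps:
$u{\left(t \right)} = -7 + 7 t^{2} + 1253 t$ ($u{\left(t \right)} = 7 \left(\left(t^{2} + 178 t\right) + \left(-1 + t\right)\right) = 7 \left(-1 + t^{2} + 179 t\right) = -7 + 7 t^{2} + 1253 t$)
$33582 + u{\left(-97 \right)} = 33582 + \left(-7 + 7 \left(-97\right)^{2} + 1253 \left(-97\right)\right) = 33582 - 55685 = -22103$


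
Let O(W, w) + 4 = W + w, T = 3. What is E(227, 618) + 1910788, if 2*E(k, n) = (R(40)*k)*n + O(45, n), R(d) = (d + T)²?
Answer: 263211049/2 ≈ 1.3161e+8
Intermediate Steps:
O(W, w) = -4 + W + w (O(W, w) = -4 + (W + w) = -4 + W + w)
R(d) = (3 + d)² (R(d) = (d + 3)² = (3 + d)²)
E(k, n) = 41/2 + n/2 + 1849*k*n/2 (E(k, n) = (((3 + 40)²*k)*n + (-4 + 45 + n))/2 = ((43²*k)*n + (41 + n))/2 = ((1849*k)*n + (41 + n))/2 = (1849*k*n + (41 + n))/2 = (41 + n + 1849*k*n)/2 = 41/2 + n/2 + 1849*k*n/2)
E(227, 618) + 1910788 = (41/2 + (½)*618 + (1849/2)*227*618) + 1910788 = (41/2 + 309 + 129694407) + 1910788 = 259389473/2 + 1910788 = 263211049/2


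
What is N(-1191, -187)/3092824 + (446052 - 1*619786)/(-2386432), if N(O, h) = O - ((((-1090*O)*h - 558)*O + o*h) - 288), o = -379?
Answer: -6160606029028281/65900126464 ≈ -93484.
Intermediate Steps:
N(O, h) = 288 + O + 379*h - O*(-558 - 1090*O*h) (N(O, h) = O - ((((-1090*O)*h - 558)*O - 379*h) - 288) = O - (((-1090*O*h - 558)*O - 379*h) - 288) = O - (((-558 - 1090*O*h)*O - 379*h) - 288) = O - ((O*(-558 - 1090*O*h) - 379*h) - 288) = O - ((-379*h + O*(-558 - 1090*O*h)) - 288) = O - (-288 - 379*h + O*(-558 - 1090*O*h)) = O + (288 + 379*h - O*(-558 - 1090*O*h)) = 288 + O + 379*h - O*(-558 - 1090*O*h))
N(-1191, -187)/3092824 + (446052 - 1*619786)/(-2386432) = (288 + 379*(-187) + 559*(-1191) + 1090*(-187)*(-1191)²)/3092824 + (446052 - 1*619786)/(-2386432) = (288 - 70873 - 665769 + 1090*(-187)*1418481)*(1/3092824) + (446052 - 619786)*(-1/2386432) = (288 - 70873 - 665769 - 289128982230)*(1/3092824) - 173734*(-1/2386432) = -289129718584*1/3092824 + 86867/1193216 = -5163030689/55229 + 86867/1193216 = -6160606029028281/65900126464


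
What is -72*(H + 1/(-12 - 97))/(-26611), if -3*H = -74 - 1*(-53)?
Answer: 54864/2900599 ≈ 0.018915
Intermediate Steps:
H = 7 (H = -(-74 - 1*(-53))/3 = -(-74 + 53)/3 = -⅓*(-21) = 7)
-72*(H + 1/(-12 - 97))/(-26611) = -72*(7 + 1/(-12 - 97))/(-26611) = -72*(7 + 1/(-109))*(-1/26611) = -72*(7 - 1/109)*(-1/26611) = -72*762/109*(-1/26611) = -54864/109*(-1/26611) = 54864/2900599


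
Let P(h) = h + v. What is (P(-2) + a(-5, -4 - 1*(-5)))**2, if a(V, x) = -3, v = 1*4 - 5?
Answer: 36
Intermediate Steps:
v = -1 (v = 4 - 5 = -1)
P(h) = -1 + h (P(h) = h - 1 = -1 + h)
(P(-2) + a(-5, -4 - 1*(-5)))**2 = ((-1 - 2) - 3)**2 = (-3 - 3)**2 = (-6)**2 = 36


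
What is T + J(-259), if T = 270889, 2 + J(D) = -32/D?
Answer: 70159765/259 ≈ 2.7089e+5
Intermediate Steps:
J(D) = -2 - 32/D
T + J(-259) = 270889 + (-2 - 32/(-259)) = 270889 + (-2 - 32*(-1/259)) = 270889 + (-2 + 32/259) = 270889 - 486/259 = 70159765/259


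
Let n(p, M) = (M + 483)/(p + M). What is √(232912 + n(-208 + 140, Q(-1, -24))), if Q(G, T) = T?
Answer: √492831235/46 ≈ 482.60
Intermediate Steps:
n(p, M) = (483 + M)/(M + p)
√(232912 + n(-208 + 140, Q(-1, -24))) = √(232912 + (483 - 24)/(-24 + (-208 + 140))) = √(232912 + 459/(-24 - 68)) = √(232912 + 459/(-92)) = √(232912 - 1/92*459) = √(232912 - 459/92) = √(21427445/92) = √492831235/46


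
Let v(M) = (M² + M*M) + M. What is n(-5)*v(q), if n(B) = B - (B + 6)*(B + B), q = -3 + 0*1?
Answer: 75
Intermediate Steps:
q = -3 (q = -3 + 0 = -3)
n(B) = B - 2*B*(6 + B) (n(B) = B - (6 + B)*2*B = B - 2*B*(6 + B))
v(M) = M + 2*M² (v(M) = (M² + M²) + M = 2*M² + M = M + 2*M²)
n(-5)*v(q) = (-1*(-5)*(11 + 2*(-5)))*(-3*(1 + 2*(-3))) = (-1*(-5)*(11 - 10))*(-3*(1 - 6)) = (-1*(-5)*1)*(-3*(-5)) = 5*15 = 75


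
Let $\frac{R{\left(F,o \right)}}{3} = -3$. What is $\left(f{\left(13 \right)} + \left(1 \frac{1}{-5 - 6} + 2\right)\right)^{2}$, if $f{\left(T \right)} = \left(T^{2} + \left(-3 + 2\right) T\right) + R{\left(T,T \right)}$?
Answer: $\frac{2683044}{121} \approx 22174.0$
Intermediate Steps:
$R{\left(F,o \right)} = -9$ ($R{\left(F,o \right)} = 3 \left(-3\right) = -9$)
$f{\left(T \right)} = -9 + T^{2} - T$ ($f{\left(T \right)} = \left(T^{2} + \left(-3 + 2\right) T\right) - 9 = \left(T^{2} - T\right) - 9 = -9 + T^{2} - T$)
$\left(f{\left(13 \right)} + \left(1 \frac{1}{-5 - 6} + 2\right)\right)^{2} = \left(\left(-9 + 13^{2} - 13\right) + \left(1 \frac{1}{-5 - 6} + 2\right)\right)^{2} = \left(\left(-9 + 169 - 13\right) + \left(1 \frac{1}{-11} + 2\right)\right)^{2} = \left(147 + \left(1 \left(- \frac{1}{11}\right) + 2\right)\right)^{2} = \left(147 + \left(- \frac{1}{11} + 2\right)\right)^{2} = \left(147 + \frac{21}{11}\right)^{2} = \left(\frac{1638}{11}\right)^{2} = \frac{2683044}{121}$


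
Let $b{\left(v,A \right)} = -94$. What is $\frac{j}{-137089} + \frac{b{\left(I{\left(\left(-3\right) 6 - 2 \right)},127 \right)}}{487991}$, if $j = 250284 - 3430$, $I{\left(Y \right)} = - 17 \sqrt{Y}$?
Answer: $- \frac{120475416680}{66898198199} \approx -1.8009$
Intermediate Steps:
$j = 246854$
$\frac{j}{-137089} + \frac{b{\left(I{\left(\left(-3\right) 6 - 2 \right)},127 \right)}}{487991} = \frac{246854}{-137089} - \frac{94}{487991} = 246854 \left(- \frac{1}{137089}\right) - \frac{94}{487991} = - \frac{246854}{137089} - \frac{94}{487991} = - \frac{120475416680}{66898198199}$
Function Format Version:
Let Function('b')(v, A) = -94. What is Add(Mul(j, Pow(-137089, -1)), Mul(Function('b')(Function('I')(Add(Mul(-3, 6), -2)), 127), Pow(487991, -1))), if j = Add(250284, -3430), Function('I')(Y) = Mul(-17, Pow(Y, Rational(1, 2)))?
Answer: Rational(-120475416680, 66898198199) ≈ -1.8009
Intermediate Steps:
j = 246854
Add(Mul(j, Pow(-137089, -1)), Mul(Function('b')(Function('I')(Add(Mul(-3, 6), -2)), 127), Pow(487991, -1))) = Add(Mul(246854, Pow(-137089, -1)), Mul(-94, Pow(487991, -1))) = Add(Mul(246854, Rational(-1, 137089)), Mul(-94, Rational(1, 487991))) = Add(Rational(-246854, 137089), Rational(-94, 487991)) = Rational(-120475416680, 66898198199)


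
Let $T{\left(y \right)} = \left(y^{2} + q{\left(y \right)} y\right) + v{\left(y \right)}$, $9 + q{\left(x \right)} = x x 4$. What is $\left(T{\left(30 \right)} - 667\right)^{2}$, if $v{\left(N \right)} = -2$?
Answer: $11655577521$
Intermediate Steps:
$q{\left(x \right)} = -9 + 4 x^{2}$ ($q{\left(x \right)} = -9 + x x 4 = -9 + x^{2} \cdot 4 = -9 + 4 x^{2}$)
$T{\left(y \right)} = -2 + y^{2} + y \left(-9 + 4 y^{2}\right)$ ($T{\left(y \right)} = \left(y^{2} + \left(-9 + 4 y^{2}\right) y\right) - 2 = \left(y^{2} + y \left(-9 + 4 y^{2}\right)\right) - 2 = -2 + y^{2} + y \left(-9 + 4 y^{2}\right)$)
$\left(T{\left(30 \right)} - 667\right)^{2} = \left(\left(-2 + 30^{2} + 30 \left(-9 + 4 \cdot 30^{2}\right)\right) - 667\right)^{2} = \left(\left(-2 + 900 + 30 \left(-9 + 4 \cdot 900\right)\right) - 667\right)^{2} = \left(\left(-2 + 900 + 30 \left(-9 + 3600\right)\right) - 667\right)^{2} = \left(\left(-2 + 900 + 30 \cdot 3591\right) - 667\right)^{2} = \left(\left(-2 + 900 + 107730\right) - 667\right)^{2} = \left(108628 - 667\right)^{2} = 107961^{2} = 11655577521$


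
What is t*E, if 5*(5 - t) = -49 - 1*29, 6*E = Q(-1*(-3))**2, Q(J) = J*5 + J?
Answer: 5562/5 ≈ 1112.4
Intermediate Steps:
Q(J) = 6*J (Q(J) = 5*J + J = 6*J)
E = 54 (E = (6*(-1*(-3)))**2/6 = (6*3)**2/6 = (1/6)*18**2 = (1/6)*324 = 54)
t = 103/5 (t = 5 - (-49 - 1*29)/5 = 5 - (-49 - 29)/5 = 5 - 1/5*(-78) = 5 + 78/5 = 103/5 ≈ 20.600)
t*E = (103/5)*54 = 5562/5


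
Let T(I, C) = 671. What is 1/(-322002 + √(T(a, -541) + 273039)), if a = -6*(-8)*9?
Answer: -161001/51842507147 - √273710/103685014294 ≈ -3.1106e-6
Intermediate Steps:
a = 432 (a = 48*9 = 432)
1/(-322002 + √(T(a, -541) + 273039)) = 1/(-322002 + √(671 + 273039)) = 1/(-322002 + √273710)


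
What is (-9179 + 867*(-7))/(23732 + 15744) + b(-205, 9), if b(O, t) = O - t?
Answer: -2115778/9869 ≈ -214.39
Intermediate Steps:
(-9179 + 867*(-7))/(23732 + 15744) + b(-205, 9) = (-9179 + 867*(-7))/(23732 + 15744) + (-205 - 1*9) = (-9179 - 6069)/39476 + (-205 - 9) = -15248*1/39476 - 214 = -3812/9869 - 214 = -2115778/9869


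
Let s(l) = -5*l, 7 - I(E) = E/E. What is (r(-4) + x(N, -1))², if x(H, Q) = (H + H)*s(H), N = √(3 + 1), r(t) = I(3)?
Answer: 1156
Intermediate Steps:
I(E) = 6 (I(E) = 7 - E/E = 7 - 1*1 = 7 - 1 = 6)
r(t) = 6
N = 2 (N = √4 = 2)
x(H, Q) = -10*H² (x(H, Q) = (H + H)*(-5*H) = (2*H)*(-5*H) = -10*H²)
(r(-4) + x(N, -1))² = (6 - 10*2²)² = (6 - 10*4)² = (6 - 40)² = (-34)² = 1156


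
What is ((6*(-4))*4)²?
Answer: 9216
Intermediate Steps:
((6*(-4))*4)² = (-24*4)² = (-96)² = 9216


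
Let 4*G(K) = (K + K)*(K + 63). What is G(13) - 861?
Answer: -367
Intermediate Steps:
G(K) = K*(63 + K)/2 (G(K) = ((K + K)*(K + 63))/4 = ((2*K)*(63 + K))/4 = (2*K*(63 + K))/4 = K*(63 + K)/2)
G(13) - 861 = (½)*13*(63 + 13) - 861 = (½)*13*76 - 861 = 494 - 861 = -367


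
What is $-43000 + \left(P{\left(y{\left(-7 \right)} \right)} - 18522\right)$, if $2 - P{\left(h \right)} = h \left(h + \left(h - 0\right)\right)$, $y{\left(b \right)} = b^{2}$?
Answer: $-66322$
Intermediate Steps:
$P{\left(h \right)} = 2 - 2 h^{2}$ ($P{\left(h \right)} = 2 - h \left(h + \left(h - 0\right)\right) = 2 - h \left(h + \left(h + 0\right)\right) = 2 - h \left(h + h\right) = 2 - h 2 h = 2 - 2 h^{2}$)
$-43000 + \left(P{\left(y{\left(-7 \right)} \right)} - 18522\right) = -43000 - \left(18520 + 4802\right) = -43000 + \left(\left(2 - 4802\right) - 18522\right) = -43000 - 23322 = -66322$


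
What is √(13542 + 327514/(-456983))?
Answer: 4*√176742067374211/456983 ≈ 116.37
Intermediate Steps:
√(13542 + 327514/(-456983)) = √(13542 + 327514*(-1/456983)) = √(13542 - 327514/456983) = √(6188136272/456983) = 4*√176742067374211/456983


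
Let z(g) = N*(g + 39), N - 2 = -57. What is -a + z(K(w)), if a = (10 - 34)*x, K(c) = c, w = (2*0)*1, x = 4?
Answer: -2049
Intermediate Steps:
w = 0 (w = 0*1 = 0)
a = -96 (a = (10 - 34)*4 = -24*4 = -96)
N = -55 (N = 2 - 57 = -55)
z(g) = -2145 - 55*g (z(g) = -55*(g + 39) = -55*(39 + g) = -2145 - 55*g)
-a + z(K(w)) = -1*(-96) + (-2145 - 55*0) = 96 + (-2145 + 0) = 96 - 2145 = -2049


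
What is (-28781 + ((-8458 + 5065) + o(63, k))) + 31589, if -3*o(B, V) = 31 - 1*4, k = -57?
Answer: -594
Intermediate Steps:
o(B, V) = -9 (o(B, V) = -(31 - 1*4)/3 = -(31 - 4)/3 = -⅓*27 = -9)
(-28781 + ((-8458 + 5065) + o(63, k))) + 31589 = (-28781 + ((-8458 + 5065) - 9)) + 31589 = (-28781 + (-3393 - 9)) + 31589 = (-28781 - 3402) + 31589 = -32183 + 31589 = -594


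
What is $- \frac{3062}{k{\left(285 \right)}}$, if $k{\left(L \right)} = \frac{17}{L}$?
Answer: $- \frac{872670}{17} \approx -51334.0$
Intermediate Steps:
$- \frac{3062}{k{\left(285 \right)}} = - \frac{3062}{17 \cdot \frac{1}{285}} = - \frac{3062}{\frac{17}{285}} = \left(-3062\right) \frac{285}{17} = - \frac{872670}{17}$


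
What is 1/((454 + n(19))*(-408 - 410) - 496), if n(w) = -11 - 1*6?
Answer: -1/357962 ≈ -2.7936e-6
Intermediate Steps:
n(w) = -17 (n(w) = -11 - 6 = -17)
1/((454 + n(19))*(-408 - 410) - 496) = 1/((454 - 17)*(-408 - 410) - 496) = 1/(437*(-818) - 496) = 1/(-357466 - 496) = 1/(-357962) = -1/357962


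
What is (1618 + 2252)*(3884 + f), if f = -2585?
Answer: 5027130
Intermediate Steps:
(1618 + 2252)*(3884 + f) = (1618 + 2252)*(3884 - 2585) = 3870*1299 = 5027130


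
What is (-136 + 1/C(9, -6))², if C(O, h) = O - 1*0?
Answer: 1495729/81 ≈ 18466.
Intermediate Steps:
C(O, h) = O (C(O, h) = O + 0 = O)
(-136 + 1/C(9, -6))² = (-136 + 1/9)² = (-136 + ⅑)² = (-1223/9)² = 1495729/81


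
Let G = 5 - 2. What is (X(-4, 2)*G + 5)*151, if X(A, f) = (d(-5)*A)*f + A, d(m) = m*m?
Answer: -91657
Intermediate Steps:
d(m) = m²
X(A, f) = A + 25*A*f (X(A, f) = ((-5)²*A)*f + A = (25*A)*f + A = 25*A*f + A = A + 25*A*f)
G = 3
(X(-4, 2)*G + 5)*151 = (-4*(1 + 25*2)*3 + 5)*151 = (-4*(1 + 50)*3 + 5)*151 = (-4*51*3 + 5)*151 = (-204*3 + 5)*151 = (-612 + 5)*151 = -607*151 = -91657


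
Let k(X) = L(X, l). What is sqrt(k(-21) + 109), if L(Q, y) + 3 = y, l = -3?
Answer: sqrt(103) ≈ 10.149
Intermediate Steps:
L(Q, y) = -3 + y
k(X) = -6 (k(X) = -3 - 3 = -6)
sqrt(k(-21) + 109) = sqrt(-6 + 109) = sqrt(103)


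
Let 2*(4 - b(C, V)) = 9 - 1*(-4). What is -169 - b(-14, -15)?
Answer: -333/2 ≈ -166.50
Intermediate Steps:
b(C, V) = -5/2 (b(C, V) = 4 - (9 - 1*(-4))/2 = 4 - (9 + 4)/2 = 4 - 1/2*13 = 4 - 13/2 = -5/2)
-169 - b(-14, -15) = -169 - 1*(-5/2) = -169 + 5/2 = -333/2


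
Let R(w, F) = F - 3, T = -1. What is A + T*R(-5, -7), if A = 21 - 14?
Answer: 17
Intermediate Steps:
R(w, F) = -3 + F
A = 7
A + T*R(-5, -7) = 7 - (-3 - 7) = 7 - 1*(-10) = 7 + 10 = 17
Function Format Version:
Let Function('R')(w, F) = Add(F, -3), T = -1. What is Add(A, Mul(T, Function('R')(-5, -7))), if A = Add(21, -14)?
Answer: 17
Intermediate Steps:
Function('R')(w, F) = Add(-3, F)
A = 7
Add(A, Mul(T, Function('R')(-5, -7))) = Add(7, Mul(-1, Add(-3, -7))) = Add(7, Mul(-1, -10)) = Add(7, 10) = 17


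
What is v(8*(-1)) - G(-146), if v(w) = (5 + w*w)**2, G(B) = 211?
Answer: 4550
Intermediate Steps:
v(w) = (5 + w**2)**2
v(8*(-1)) - G(-146) = (5 + (8*(-1))**2)**2 - 1*211 = (5 + (-8)**2)**2 - 211 = (5 + 64)**2 - 211 = 69**2 - 211 = 4761 - 211 = 4550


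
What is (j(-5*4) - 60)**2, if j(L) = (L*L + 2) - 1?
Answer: 116281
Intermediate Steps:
j(L) = 1 + L**2 (j(L) = (L**2 + 2) - 1 = (2 + L**2) - 1 = 1 + L**2)
(j(-5*4) - 60)**2 = ((1 + (-5*4)**2) - 60)**2 = ((1 + (-20)**2) - 60)**2 = ((1 + 400) - 60)**2 = (401 - 60)**2 = 341**2 = 116281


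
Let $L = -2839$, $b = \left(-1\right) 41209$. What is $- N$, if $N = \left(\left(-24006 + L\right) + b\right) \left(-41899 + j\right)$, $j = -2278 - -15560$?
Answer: $-1947501318$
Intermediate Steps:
$b = -41209$
$j = 13282$ ($j = -2278 + 15560 = 13282$)
$N = 1947501318$ ($N = \left(\left(-24006 - 2839\right) - 41209\right) \left(-41899 + 13282\right) = \left(-26845 - 41209\right) \left(-28617\right) = \left(-68054\right) \left(-28617\right) = 1947501318$)
$- N = \left(-1\right) 1947501318 = -1947501318$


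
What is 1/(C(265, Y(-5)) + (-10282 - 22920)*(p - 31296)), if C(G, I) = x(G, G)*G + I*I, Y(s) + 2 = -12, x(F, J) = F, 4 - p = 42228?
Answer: 1/2441081461 ≈ 4.0965e-10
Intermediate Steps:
p = -42224 (p = 4 - 1*42228 = 4 - 42228 = -42224)
Y(s) = -14 (Y(s) = -2 - 12 = -14)
C(G, I) = G² + I² (C(G, I) = G*G + I*I = G² + I²)
1/(C(265, Y(-5)) + (-10282 - 22920)*(p - 31296)) = 1/((265² + (-14)²) + (-10282 - 22920)*(-42224 - 31296)) = 1/((70225 + 196) - 33202*(-73520)) = 1/(70421 + 2441011040) = 1/2441081461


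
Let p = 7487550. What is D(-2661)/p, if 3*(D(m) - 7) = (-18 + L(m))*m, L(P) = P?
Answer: 237628/748755 ≈ 0.31736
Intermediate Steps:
D(m) = 7 + m*(-18 + m)/3 (D(m) = 7 + ((-18 + m)*m)/3 = 7 + (m*(-18 + m))/3 = 7 + m*(-18 + m)/3)
D(-2661)/p = (7 - 6*(-2661) + (⅓)*(-2661)²)/7487550 = (7 + 15966 + (⅓)*7080921)*(1/7487550) = (7 + 15966 + 2360307)*(1/7487550) = 2376280*(1/7487550) = 237628/748755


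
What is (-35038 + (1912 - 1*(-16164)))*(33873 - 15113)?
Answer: -318207120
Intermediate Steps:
(-35038 + (1912 - 1*(-16164)))*(33873 - 15113) = (-35038 + (1912 + 16164))*18760 = (-35038 + 18076)*18760 = -16962*18760 = -318207120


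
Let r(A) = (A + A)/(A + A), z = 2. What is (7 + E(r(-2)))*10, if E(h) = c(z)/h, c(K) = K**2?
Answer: 110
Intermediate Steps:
r(A) = 1 (r(A) = (2*A)/((2*A)) = (2*A)*(1/(2*A)) = 1)
E(h) = 4/h (E(h) = 2**2/h = 4/h)
(7 + E(r(-2)))*10 = (7 + 4/1)*10 = (7 + 4*1)*10 = (7 + 4)*10 = 11*10 = 110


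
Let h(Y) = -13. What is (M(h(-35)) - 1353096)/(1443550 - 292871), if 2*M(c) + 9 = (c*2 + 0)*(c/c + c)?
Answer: -2705889/2301358 ≈ -1.1758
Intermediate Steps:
M(c) = -9/2 + c*(1 + c) (M(c) = -9/2 + ((c*2 + 0)*(c/c + c))/2 = -9/2 + ((2*c + 0)*(1 + c))/2 = -9/2 + ((2*c)*(1 + c))/2 = -9/2 + (2*c*(1 + c))/2 = -9/2 + c*(1 + c))
(M(h(-35)) - 1353096)/(1443550 - 292871) = ((-9/2 - 13 + (-13)²) - 1353096)/(1443550 - 292871) = ((-9/2 - 13 + 169) - 1353096)/1150679 = (303/2 - 1353096)*(1/1150679) = -2705889/2*1/1150679 = -2705889/2301358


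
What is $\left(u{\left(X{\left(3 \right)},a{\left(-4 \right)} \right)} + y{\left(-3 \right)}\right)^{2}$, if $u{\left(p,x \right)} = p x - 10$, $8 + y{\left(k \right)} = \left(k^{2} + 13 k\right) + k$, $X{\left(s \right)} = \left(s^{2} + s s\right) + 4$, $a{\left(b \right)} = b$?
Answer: $19321$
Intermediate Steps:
$X{\left(s \right)} = 4 + 2 s^{2}$ ($X{\left(s \right)} = \left(s^{2} + s^{2}\right) + 4 = 2 s^{2} + 4 = 4 + 2 s^{2}$)
$y{\left(k \right)} = -8 + k^{2} + 14 k$ ($y{\left(k \right)} = -8 + \left(\left(k^{2} + 13 k\right) + k\right) = -8 + \left(k^{2} + 14 k\right) = -8 + k^{2} + 14 k$)
$u{\left(p,x \right)} = -10 + p x$
$\left(u{\left(X{\left(3 \right)},a{\left(-4 \right)} \right)} + y{\left(-3 \right)}\right)^{2} = \left(\left(-10 + \left(4 + 2 \cdot 3^{2}\right) \left(-4\right)\right) + \left(-8 + \left(-3\right)^{2} + 14 \left(-3\right)\right)\right)^{2} = \left(\left(-10 + \left(4 + 2 \cdot 9\right) \left(-4\right)\right) - 41\right)^{2} = \left(\left(-10 + \left(4 + 18\right) \left(-4\right)\right) - 41\right)^{2} = \left(\left(-10 + 22 \left(-4\right)\right) - 41\right)^{2} = \left(\left(-10 - 88\right) - 41\right)^{2} = \left(-98 - 41\right)^{2} = \left(-139\right)^{2} = 19321$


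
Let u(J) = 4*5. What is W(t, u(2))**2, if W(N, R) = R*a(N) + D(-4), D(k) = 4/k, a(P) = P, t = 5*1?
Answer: 9801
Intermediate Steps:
t = 5
u(J) = 20
W(N, R) = -1 + N*R (W(N, R) = R*N + 4/(-4) = N*R + 4*(-1/4) = N*R - 1 = -1 + N*R)
W(t, u(2))**2 = (-1 + 5*20)**2 = (-1 + 100)**2 = 99**2 = 9801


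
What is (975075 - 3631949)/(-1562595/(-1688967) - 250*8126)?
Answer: 135980985126/103973784785 ≈ 1.3078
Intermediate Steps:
(975075 - 3631949)/(-1562595/(-1688967) - 250*8126) = -2656874/(-1562595*(-1/1688967) - 2031500) = -2656874/(520865/562989 - 2031500) = -2656874/(-1143711632635/562989) = -2656874*(-562989/1143711632635) = 135980985126/103973784785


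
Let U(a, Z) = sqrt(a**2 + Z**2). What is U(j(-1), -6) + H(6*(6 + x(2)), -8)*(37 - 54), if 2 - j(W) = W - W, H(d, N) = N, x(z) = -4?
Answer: 136 + 2*sqrt(10) ≈ 142.32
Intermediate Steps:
j(W) = 2 (j(W) = 2 - (W - W) = 2 - 1*0 = 2 + 0 = 2)
U(a, Z) = sqrt(Z**2 + a**2)
U(j(-1), -6) + H(6*(6 + x(2)), -8)*(37 - 54) = sqrt((-6)**2 + 2**2) - 8*(37 - 54) = sqrt(36 + 4) - 8*(-17) = sqrt(40) + 136 = 2*sqrt(10) + 136 = 136 + 2*sqrt(10)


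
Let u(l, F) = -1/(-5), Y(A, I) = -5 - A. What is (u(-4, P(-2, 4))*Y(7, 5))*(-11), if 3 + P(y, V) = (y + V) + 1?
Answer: 132/5 ≈ 26.400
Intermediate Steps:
P(y, V) = -2 + V + y (P(y, V) = -3 + ((y + V) + 1) = -3 + ((V + y) + 1) = -3 + (1 + V + y) = -2 + V + y)
u(l, F) = 1/5 (u(l, F) = -1*(-1/5) = 1/5)
(u(-4, P(-2, 4))*Y(7, 5))*(-11) = ((-5 - 1*7)/5)*(-11) = ((-5 - 7)/5)*(-11) = ((1/5)*(-12))*(-11) = -12/5*(-11) = 132/5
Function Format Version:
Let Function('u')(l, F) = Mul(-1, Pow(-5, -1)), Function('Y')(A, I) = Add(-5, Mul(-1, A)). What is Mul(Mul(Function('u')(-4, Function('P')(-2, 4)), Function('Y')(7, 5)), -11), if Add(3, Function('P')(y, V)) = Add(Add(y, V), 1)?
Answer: Rational(132, 5) ≈ 26.400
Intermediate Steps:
Function('P')(y, V) = Add(-2, V, y) (Function('P')(y, V) = Add(-3, Add(Add(y, V), 1)) = Add(-3, Add(Add(V, y), 1)) = Add(-3, Add(1, V, y)) = Add(-2, V, y))
Function('u')(l, F) = Rational(1, 5) (Function('u')(l, F) = Mul(-1, Rational(-1, 5)) = Rational(1, 5))
Mul(Mul(Function('u')(-4, Function('P')(-2, 4)), Function('Y')(7, 5)), -11) = Mul(Mul(Rational(1, 5), Add(-5, Mul(-1, 7))), -11) = Mul(Mul(Rational(1, 5), Add(-5, -7)), -11) = Mul(Mul(Rational(1, 5), -12), -11) = Mul(Rational(-12, 5), -11) = Rational(132, 5)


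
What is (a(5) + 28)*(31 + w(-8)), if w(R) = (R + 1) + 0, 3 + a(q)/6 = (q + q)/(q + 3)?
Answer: 420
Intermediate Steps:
a(q) = -18 + 12*q/(3 + q) (a(q) = -18 + 6*((q + q)/(q + 3)) = -18 + 6*((2*q)/(3 + q)) = -18 + 6*(2*q/(3 + q)) = -18 + 12*q/(3 + q))
w(R) = 1 + R (w(R) = (1 + R) + 0 = 1 + R)
(a(5) + 28)*(31 + w(-8)) = (6*(-9 - 1*5)/(3 + 5) + 28)*(31 + (1 - 8)) = (6*(-9 - 5)/8 + 28)*(31 - 7) = (6*(⅛)*(-14) + 28)*24 = (-21/2 + 28)*24 = (35/2)*24 = 420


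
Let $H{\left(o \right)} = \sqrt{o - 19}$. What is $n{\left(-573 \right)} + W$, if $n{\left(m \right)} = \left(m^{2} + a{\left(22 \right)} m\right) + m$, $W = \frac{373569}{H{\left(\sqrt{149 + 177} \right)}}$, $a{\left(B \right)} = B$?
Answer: $315150 - \frac{373569 i}{\sqrt{19 - \sqrt{326}}} \approx 3.1515 \cdot 10^{5} - 3.8438 \cdot 10^{5} i$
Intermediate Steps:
$H{\left(o \right)} = \sqrt{-19 + o}$
$W = \frac{373569}{\sqrt{-19 + \sqrt{326}}}$ ($W = \frac{373569}{\sqrt{-19 + \sqrt{149 + 177}}} = \frac{373569}{\sqrt{-19 + \sqrt{326}}} \approx - 3.8438 \cdot 10^{5} i$)
$n{\left(m \right)} = m^{2} + 23 m$ ($n{\left(m \right)} = \left(m^{2} + 22 m\right) + m = m^{2} + 23 m$)
$n{\left(-573 \right)} + W = - 573 \left(23 - 573\right) - \frac{373569 i}{\sqrt{19 - \sqrt{326}}} = \left(-573\right) \left(-550\right) - \frac{373569 i}{\sqrt{19 - \sqrt{326}}} = 315150 - \frac{373569 i}{\sqrt{19 - \sqrt{326}}}$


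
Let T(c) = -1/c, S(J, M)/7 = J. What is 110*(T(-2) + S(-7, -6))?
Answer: -5335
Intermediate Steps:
S(J, M) = 7*J
110*(T(-2) + S(-7, -6)) = 110*(-1/(-2) + 7*(-7)) = 110*(-1*(-½) - 49) = 110*(½ - 49) = 110*(-97/2) = -5335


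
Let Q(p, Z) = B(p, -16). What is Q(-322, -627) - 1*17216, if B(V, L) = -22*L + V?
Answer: -17186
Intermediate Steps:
B(V, L) = V - 22*L
Q(p, Z) = 352 + p (Q(p, Z) = p - 22*(-16) = p + 352 = 352 + p)
Q(-322, -627) - 1*17216 = (352 - 322) - 1*17216 = 30 - 17216 = -17186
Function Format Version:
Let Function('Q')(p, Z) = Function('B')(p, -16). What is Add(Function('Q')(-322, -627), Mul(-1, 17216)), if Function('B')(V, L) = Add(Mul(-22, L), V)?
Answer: -17186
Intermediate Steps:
Function('B')(V, L) = Add(V, Mul(-22, L))
Function('Q')(p, Z) = Add(352, p) (Function('Q')(p, Z) = Add(p, Mul(-22, -16)) = Add(p, 352) = Add(352, p))
Add(Function('Q')(-322, -627), Mul(-1, 17216)) = Add(Add(352, -322), Mul(-1, 17216)) = Add(30, -17216) = -17186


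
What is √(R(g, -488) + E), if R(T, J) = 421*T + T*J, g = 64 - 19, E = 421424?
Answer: √418409 ≈ 646.85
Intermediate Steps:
g = 45
R(T, J) = 421*T + J*T
√(R(g, -488) + E) = √(45*(421 - 488) + 421424) = √(45*(-67) + 421424) = √(-3015 + 421424) = √418409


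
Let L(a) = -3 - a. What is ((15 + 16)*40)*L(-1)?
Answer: -2480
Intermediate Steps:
((15 + 16)*40)*L(-1) = ((15 + 16)*40)*(-3 - 1*(-1)) = (31*40)*(-3 + 1) = 1240*(-2) = -2480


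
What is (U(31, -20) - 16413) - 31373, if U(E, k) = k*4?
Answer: -47866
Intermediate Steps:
U(E, k) = 4*k
(U(31, -20) - 16413) - 31373 = (4*(-20) - 16413) - 31373 = (-80 - 16413) - 31373 = -16493 - 31373 = -47866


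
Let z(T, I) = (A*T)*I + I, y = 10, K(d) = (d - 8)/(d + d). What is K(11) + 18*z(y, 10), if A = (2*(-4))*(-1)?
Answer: 320763/22 ≈ 14580.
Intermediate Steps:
A = 8 (A = -8*(-1) = 8)
K(d) = (-8 + d)/(2*d) (K(d) = (-8 + d)/((2*d)) = (-8 + d)*(1/(2*d)) = (-8 + d)/(2*d))
z(T, I) = I + 8*I*T (z(T, I) = (8*T)*I + I = 8*I*T + I = I + 8*I*T)
K(11) + 18*z(y, 10) = (1/2)*(-8 + 11)/11 + 18*(10*(1 + 8*10)) = (1/2)*(1/11)*3 + 18*(10*(1 + 80)) = 3/22 + 18*(10*81) = 3/22 + 18*810 = 3/22 + 14580 = 320763/22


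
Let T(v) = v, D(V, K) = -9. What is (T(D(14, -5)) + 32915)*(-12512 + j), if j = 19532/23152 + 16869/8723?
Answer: -10391298251287671/25244362 ≈ -4.1163e+8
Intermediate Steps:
j = 140232181/50488724 (j = 19532*(1/23152) + 16869*(1/8723) = 4883/5788 + 16869/8723 = 140232181/50488724 ≈ 2.7775)
(T(D(14, -5)) + 32915)*(-12512 + j) = (-9 + 32915)*(-12512 + 140232181/50488724) = 32906*(-631574682507/50488724) = -10391298251287671/25244362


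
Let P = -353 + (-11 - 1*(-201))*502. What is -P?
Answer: -95027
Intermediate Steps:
P = 95027 (P = -353 + (-11 + 201)*502 = -353 + 190*502 = -353 + 95380 = 95027)
-P = -1*95027 = -95027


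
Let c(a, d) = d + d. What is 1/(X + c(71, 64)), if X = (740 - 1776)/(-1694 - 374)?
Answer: 517/66435 ≈ 0.0077820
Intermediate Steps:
c(a, d) = 2*d
X = 259/517 (X = -1036/(-2068) = -1036*(-1/2068) = 259/517 ≈ 0.50097)
1/(X + c(71, 64)) = 1/(259/517 + 2*64) = 1/(259/517 + 128) = 1/(66435/517) = 517/66435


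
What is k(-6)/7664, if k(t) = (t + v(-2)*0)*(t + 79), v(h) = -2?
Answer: -219/3832 ≈ -0.057150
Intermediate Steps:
k(t) = t*(79 + t) (k(t) = (t - 2*0)*(t + 79) = (t + 0)*(79 + t) = t*(79 + t))
k(-6)/7664 = -6*(79 - 6)/7664 = -6*73*(1/7664) = -438*1/7664 = -219/3832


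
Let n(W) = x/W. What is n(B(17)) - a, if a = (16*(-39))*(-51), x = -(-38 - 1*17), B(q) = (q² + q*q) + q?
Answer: -3787045/119 ≈ -31824.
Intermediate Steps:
B(q) = q + 2*q² (B(q) = (q² + q²) + q = 2*q² + q = q + 2*q²)
x = 55 (x = -(-38 - 17) = -1*(-55) = 55)
a = 31824 (a = -624*(-51) = 31824)
n(W) = 55/W
n(B(17)) - a = 55/((17*(1 + 2*17))) - 1*31824 = 55/((17*(1 + 34))) - 31824 = 55/((17*35)) - 31824 = 55/595 - 31824 = 55*(1/595) - 31824 = 11/119 - 31824 = -3787045/119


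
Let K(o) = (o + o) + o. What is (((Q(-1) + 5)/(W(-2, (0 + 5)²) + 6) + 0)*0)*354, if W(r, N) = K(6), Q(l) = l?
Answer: 0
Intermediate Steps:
K(o) = 3*o (K(o) = 2*o + o = 3*o)
W(r, N) = 18 (W(r, N) = 3*6 = 18)
(((Q(-1) + 5)/(W(-2, (0 + 5)²) + 6) + 0)*0)*354 = (((-1 + 5)/(18 + 6) + 0)*0)*354 = ((4/24 + 0)*0)*354 = ((4*(1/24) + 0)*0)*354 = ((⅙ + 0)*0)*354 = ((⅙)*0)*354 = 0*354 = 0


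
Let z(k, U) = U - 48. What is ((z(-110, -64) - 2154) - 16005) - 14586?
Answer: -32857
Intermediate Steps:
z(k, U) = -48 + U
((z(-110, -64) - 2154) - 16005) - 14586 = (((-48 - 64) - 2154) - 16005) - 14586 = ((-112 - 2154) - 16005) - 14586 = (-2266 - 16005) - 14586 = -18271 - 14586 = -32857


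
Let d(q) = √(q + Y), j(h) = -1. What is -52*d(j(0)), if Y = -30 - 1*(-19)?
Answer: -104*I*√3 ≈ -180.13*I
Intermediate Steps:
Y = -11 (Y = -30 + 19 = -11)
d(q) = √(-11 + q) (d(q) = √(q - 11) = √(-11 + q))
-52*d(j(0)) = -52*√(-11 - 1) = -104*I*√3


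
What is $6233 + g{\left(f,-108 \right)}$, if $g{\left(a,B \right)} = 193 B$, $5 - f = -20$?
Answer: $-14611$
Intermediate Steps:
$f = 25$ ($f = 5 - -20 = 5 + 20 = 25$)
$6233 + g{\left(f,-108 \right)} = 6233 + 193 \left(-108\right) = 6233 - 20844 = -14611$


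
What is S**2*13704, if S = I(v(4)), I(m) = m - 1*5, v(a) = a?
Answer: 13704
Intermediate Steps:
I(m) = -5 + m (I(m) = m - 5 = -5 + m)
S = -1 (S = -5 + 4 = -1)
S**2*13704 = (-1)**2*13704 = 1*13704 = 13704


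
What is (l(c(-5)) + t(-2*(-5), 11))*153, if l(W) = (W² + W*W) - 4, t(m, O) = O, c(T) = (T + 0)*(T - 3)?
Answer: 490671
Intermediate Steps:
c(T) = T*(-3 + T)
l(W) = -4 + 2*W² (l(W) = (W² + W²) - 4 = 2*W² - 4 = -4 + 2*W²)
(l(c(-5)) + t(-2*(-5), 11))*153 = ((-4 + 2*(-5*(-3 - 5))²) + 11)*153 = ((-4 + 2*(-5*(-8))²) + 11)*153 = ((-4 + 2*40²) + 11)*153 = ((-4 + 2*1600) + 11)*153 = ((-4 + 3200) + 11)*153 = (3196 + 11)*153 = 3207*153 = 490671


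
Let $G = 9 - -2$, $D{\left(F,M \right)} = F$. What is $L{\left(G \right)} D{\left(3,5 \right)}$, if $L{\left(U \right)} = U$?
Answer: $33$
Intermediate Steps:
$G = 11$ ($G = 9 + 2 = 11$)
$L{\left(G \right)} D{\left(3,5 \right)} = 11 \cdot 3 = 33$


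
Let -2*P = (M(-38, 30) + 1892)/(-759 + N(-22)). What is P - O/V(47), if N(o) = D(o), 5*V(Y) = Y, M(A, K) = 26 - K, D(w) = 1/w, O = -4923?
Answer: 412021981/784853 ≈ 524.97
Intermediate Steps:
V(Y) = Y/5
N(o) = 1/o
P = 20768/16699 (P = -((26 - 1*30) + 1892)/(2*(-759 + 1/(-22))) = -((26 - 30) + 1892)/(2*(-759 - 1/22)) = -(-4 + 1892)/(2*(-16699/22)) = -944*(-22)/16699 = -½*(-41536/16699) = 20768/16699 ≈ 1.2437)
P - O/V(47) = 20768/16699 - (-4923)/((⅕)*47) = 20768/16699 - (-4923)/47/5 = 20768/16699 - (-4923)*5/47 = 20768/16699 - 1*(-24615/47) = 20768/16699 + 24615/47 = 412021981/784853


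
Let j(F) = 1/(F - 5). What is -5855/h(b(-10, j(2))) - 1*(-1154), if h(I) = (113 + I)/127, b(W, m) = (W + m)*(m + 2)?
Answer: -5697517/862 ≈ -6609.6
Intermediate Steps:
j(F) = 1/(-5 + F)
b(W, m) = (2 + m)*(W + m) (b(W, m) = (W + m)*(2 + m) = (2 + m)*(W + m))
h(I) = 113/127 + I/127 (h(I) = (113 + I)*(1/127) = 113/127 + I/127)
-5855/h(b(-10, j(2))) - 1*(-1154) = -5855/(113/127 + ((1/(-5 + 2))**2 + 2*(-10) + 2/(-5 + 2) - 10/(-5 + 2))/127) - 1*(-1154) = -5855/(113/127 + ((1/(-3))**2 - 20 + 2/(-3) - 10/(-3))/127) + 1154 = -5855/(113/127 + ((-1/3)**2 - 20 + 2*(-1/3) - 10*(-1/3))/127) + 1154 = -5855/(113/127 + (1/9 - 20 - 2/3 + 10/3)/127) + 1154 = -5855/(113/127 + (1/127)*(-155/9)) + 1154 = -5855/(113/127 - 155/1143) + 1154 = -5855/862/1143 + 1154 = -5855*1143/862 + 1154 = -6692265/862 + 1154 = -5697517/862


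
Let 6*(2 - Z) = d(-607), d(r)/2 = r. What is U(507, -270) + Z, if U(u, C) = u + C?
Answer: 1324/3 ≈ 441.33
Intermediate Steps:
d(r) = 2*r
U(u, C) = C + u
Z = 613/3 (Z = 2 - (-607)/3 = 2 - ⅙*(-1214) = 2 + 607/3 = 613/3 ≈ 204.33)
U(507, -270) + Z = (-270 + 507) + 613/3 = 237 + 613/3 = 1324/3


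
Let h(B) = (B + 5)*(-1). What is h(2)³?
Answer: -343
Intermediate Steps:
h(B) = -5 - B (h(B) = (5 + B)*(-1) = -5 - B)
h(2)³ = (-5 - 1*2)³ = (-5 - 2)³ = (-7)³ = -343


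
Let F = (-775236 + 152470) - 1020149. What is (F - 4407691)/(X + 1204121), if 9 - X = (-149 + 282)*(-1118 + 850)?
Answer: -3025303/619887 ≈ -4.8804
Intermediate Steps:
F = -1642915 (F = -622766 - 1020149 = -1642915)
X = 35653 (X = 9 - (-149 + 282)*(-1118 + 850) = 9 - 133*(-268) = 9 - 1*(-35644) = 9 + 35644 = 35653)
(F - 4407691)/(X + 1204121) = (-1642915 - 4407691)/(35653 + 1204121) = -6050606/1239774 = -6050606*1/1239774 = -3025303/619887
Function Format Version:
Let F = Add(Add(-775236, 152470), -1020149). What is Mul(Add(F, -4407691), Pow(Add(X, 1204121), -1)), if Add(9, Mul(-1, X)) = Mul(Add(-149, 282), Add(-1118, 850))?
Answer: Rational(-3025303, 619887) ≈ -4.8804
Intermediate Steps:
F = -1642915 (F = Add(-622766, -1020149) = -1642915)
X = 35653 (X = Add(9, Mul(-1, Mul(Add(-149, 282), Add(-1118, 850)))) = Add(9, Mul(-1, Mul(133, -268))) = Add(9, Mul(-1, -35644)) = Add(9, 35644) = 35653)
Mul(Add(F, -4407691), Pow(Add(X, 1204121), -1)) = Mul(Add(-1642915, -4407691), Pow(Add(35653, 1204121), -1)) = Mul(-6050606, Pow(1239774, -1)) = Mul(-6050606, Rational(1, 1239774)) = Rational(-3025303, 619887)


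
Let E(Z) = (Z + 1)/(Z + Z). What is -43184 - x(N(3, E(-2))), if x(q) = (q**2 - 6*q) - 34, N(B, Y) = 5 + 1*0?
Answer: -43145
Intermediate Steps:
E(Z) = (1 + Z)/(2*Z) (E(Z) = (1 + Z)/((2*Z)) = (1 + Z)*(1/(2*Z)) = (1 + Z)/(2*Z))
N(B, Y) = 5 (N(B, Y) = 5 + 0 = 5)
x(q) = -34 + q**2 - 6*q
-43184 - x(N(3, E(-2))) = -43184 - (-34 + 5**2 - 6*5) = -43184 - (-34 + 25 - 30) = -43184 - 1*(-39) = -43184 + 39 = -43145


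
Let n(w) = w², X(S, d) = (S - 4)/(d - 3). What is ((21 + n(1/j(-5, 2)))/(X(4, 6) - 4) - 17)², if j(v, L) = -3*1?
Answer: 160801/324 ≈ 496.30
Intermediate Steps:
j(v, L) = -3
X(S, d) = (-4 + S)/(-3 + d)
((21 + n(1/j(-5, 2)))/(X(4, 6) - 4) - 17)² = ((21 + (1/(-3))²)/((-4 + 4)/(-3 + 6) - 4) - 17)² = ((21 + (-⅓)²)/(0/3 - 4) - 17)² = ((21 + ⅑)/((⅓)*0 - 4) - 17)² = (190/(9*(0 - 4)) - 17)² = ((190/9)/(-4) - 17)² = ((190/9)*(-¼) - 17)² = (-95/18 - 17)² = (-401/18)² = 160801/324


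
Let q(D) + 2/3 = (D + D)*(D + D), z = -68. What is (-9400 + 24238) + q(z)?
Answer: 100000/3 ≈ 33333.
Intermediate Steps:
q(D) = -⅔ + 4*D² (q(D) = -⅔ + (D + D)*(D + D) = -⅔ + (2*D)*(2*D) = -⅔ + 4*D²)
(-9400 + 24238) + q(z) = (-9400 + 24238) + (-⅔ + 4*(-68)²) = 14838 + (-⅔ + 4*4624) = 14838 + (-⅔ + 18496) = 14838 + 55486/3 = 100000/3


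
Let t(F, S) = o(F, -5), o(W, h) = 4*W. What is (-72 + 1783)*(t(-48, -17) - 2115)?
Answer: -3947277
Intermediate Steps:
t(F, S) = 4*F
(-72 + 1783)*(t(-48, -17) - 2115) = (-72 + 1783)*(4*(-48) - 2115) = 1711*(-192 - 2115) = 1711*(-2307) = -3947277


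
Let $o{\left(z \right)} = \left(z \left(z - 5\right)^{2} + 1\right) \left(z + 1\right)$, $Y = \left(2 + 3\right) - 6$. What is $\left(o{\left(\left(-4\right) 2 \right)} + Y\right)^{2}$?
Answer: $89415936$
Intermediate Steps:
$Y = -1$ ($Y = 5 - 6 = -1$)
$o{\left(z \right)} = \left(1 + z\right) \left(1 + z \left(-5 + z\right)^{2}\right)$ ($o{\left(z \right)} = \left(z \left(-5 + z\right)^{2} + 1\right) \left(1 + z\right) = \left(1 + z \left(-5 + z\right)^{2}\right) \left(1 + z\right) = \left(1 + z\right) \left(1 + z \left(-5 + z\right)^{2}\right)$)
$\left(o{\left(\left(-4\right) 2 \right)} + Y\right)^{2} = \left(\left(1 - 8 + \left(-4\right) 2 \left(-5 - 8\right)^{2} + \left(\left(-4\right) 2\right)^{2} \left(-5 - 8\right)^{2}\right) - 1\right)^{2} = \left(\left(1 - 8 - 8 \left(-5 - 8\right)^{2} + \left(-8\right)^{2} \left(-5 - 8\right)^{2}\right) - 1\right)^{2} = \left(\left(1 - 8 - 8 \left(-13\right)^{2} + 64 \left(-13\right)^{2}\right) - 1\right)^{2} = \left(\left(1 - 8 - 1352 + 64 \cdot 169\right) - 1\right)^{2} = \left(\left(1 - 8 - 1352 + 10816\right) - 1\right)^{2} = \left(9457 - 1\right)^{2} = 9456^{2} = 89415936$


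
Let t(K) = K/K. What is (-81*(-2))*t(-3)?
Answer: 162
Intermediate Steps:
t(K) = 1
(-81*(-2))*t(-3) = -81*(-2)*1 = 162*1 = 162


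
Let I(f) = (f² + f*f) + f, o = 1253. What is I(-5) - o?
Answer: -1208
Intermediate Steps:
I(f) = f + 2*f² (I(f) = (f² + f²) + f = 2*f² + f = f + 2*f²)
I(-5) - o = -5*(1 + 2*(-5)) - 1*1253 = -5*(1 - 10) - 1253 = -5*(-9) - 1253 = 45 - 1253 = -1208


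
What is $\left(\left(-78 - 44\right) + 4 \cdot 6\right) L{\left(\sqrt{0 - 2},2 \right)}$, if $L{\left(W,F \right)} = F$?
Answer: $-196$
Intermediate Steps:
$\left(\left(-78 - 44\right) + 4 \cdot 6\right) L{\left(\sqrt{0 - 2},2 \right)} = \left(\left(-78 - 44\right) + 4 \cdot 6\right) 2 = \left(\left(-78 - 44\right) + 24\right) 2 = \left(-122 + 24\right) 2 = \left(-98\right) 2 = -196$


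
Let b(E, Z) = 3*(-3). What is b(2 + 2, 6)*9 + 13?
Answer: -68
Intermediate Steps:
b(E, Z) = -9
b(2 + 2, 6)*9 + 13 = -9*9 + 13 = -81 + 13 = -68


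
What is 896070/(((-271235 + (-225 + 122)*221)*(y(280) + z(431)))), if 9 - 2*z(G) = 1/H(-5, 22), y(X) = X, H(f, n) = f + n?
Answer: -149345/13938964 ≈ -0.010714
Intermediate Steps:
z(G) = 76/17 (z(G) = 9/2 - 1/(2*(-5 + 22)) = 9/2 - 1/2/17 = 9/2 - 1/2*1/17 = 9/2 - 1/34 = 76/17)
896070/(((-271235 + (-225 + 122)*221)*(y(280) + z(431)))) = 896070/(((-271235 + (-225 + 122)*221)*(280 + 76/17))) = 896070/(((-271235 - 103*221)*(4836/17))) = 896070/(((-271235 - 22763)*(4836/17))) = 896070/((-293998*4836/17)) = 896070/(-83633784) = 896070*(-1/83633784) = -149345/13938964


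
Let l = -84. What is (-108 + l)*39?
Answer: -7488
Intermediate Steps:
(-108 + l)*39 = (-108 - 84)*39 = -192*39 = -7488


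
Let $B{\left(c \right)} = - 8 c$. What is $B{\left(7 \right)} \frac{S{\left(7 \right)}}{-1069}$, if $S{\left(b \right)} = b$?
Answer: $\frac{392}{1069} \approx 0.3667$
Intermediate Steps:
$B{\left(7 \right)} \frac{S{\left(7 \right)}}{-1069} = \left(-8\right) 7 \frac{7}{-1069} = - 56 \cdot 7 \left(- \frac{1}{1069}\right) = \left(-56\right) \left(- \frac{7}{1069}\right) = \frac{392}{1069}$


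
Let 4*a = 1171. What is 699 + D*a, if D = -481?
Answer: -560455/4 ≈ -1.4011e+5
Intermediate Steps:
a = 1171/4 (a = (¼)*1171 = 1171/4 ≈ 292.75)
699 + D*a = 699 - 481*1171/4 = 699 - 563251/4 = -560455/4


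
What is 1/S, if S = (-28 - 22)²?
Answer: 1/2500 ≈ 0.00040000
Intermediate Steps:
S = 2500 (S = (-50)² = 2500)
1/S = 1/2500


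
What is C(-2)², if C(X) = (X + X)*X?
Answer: 64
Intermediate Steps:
C(X) = 2*X² (C(X) = (2*X)*X = 2*X²)
C(-2)² = (2*(-2)²)² = (2*4)² = 8² = 64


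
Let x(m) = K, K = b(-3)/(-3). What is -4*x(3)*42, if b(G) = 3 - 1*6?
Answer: -168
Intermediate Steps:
b(G) = -3 (b(G) = 3 - 6 = -3)
K = 1 (K = -3/(-3) = -3*(-⅓) = 1)
x(m) = 1
-4*x(3)*42 = -4*1*42 = -4*42 = -168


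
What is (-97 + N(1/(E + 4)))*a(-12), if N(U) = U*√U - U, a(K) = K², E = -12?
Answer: -13950 - 9*I*√2/2 ≈ -13950.0 - 6.364*I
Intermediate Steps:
N(U) = U^(3/2) - U
(-97 + N(1/(E + 4)))*a(-12) = (-97 + ((1/(-12 + 4))^(3/2) - 1/(-12 + 4)))*(-12)² = (-97 + ((1/(-8))^(3/2) - 1/(-8)))*144 = (-97 + ((-⅛)^(3/2) - 1*(-⅛)))*144 = (-97 + (-I*√2/32 + ⅛))*144 = (-97 + (⅛ - I*√2/32))*144 = (-775/8 - I*√2/32)*144 = -13950 - 9*I*√2/2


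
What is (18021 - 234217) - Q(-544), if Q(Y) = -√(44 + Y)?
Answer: -216196 + 10*I*√5 ≈ -2.162e+5 + 22.361*I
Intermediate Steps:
(18021 - 234217) - Q(-544) = (18021 - 234217) - (-1)*√(44 - 544) = -216196 - (-1)*√(-500) = -216196 - (-1)*10*I*√5 = -216196 - (-10)*I*√5 = -216196 + 10*I*√5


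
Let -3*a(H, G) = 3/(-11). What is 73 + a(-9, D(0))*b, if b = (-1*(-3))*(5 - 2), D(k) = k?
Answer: 812/11 ≈ 73.818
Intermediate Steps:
a(H, G) = 1/11 (a(H, G) = -1/(-11) = -(-1)/11 = -⅓*(-3/11) = 1/11)
b = 9 (b = 3*3 = 9)
73 + a(-9, D(0))*b = 73 + (1/11)*9 = 73 + 9/11 = 812/11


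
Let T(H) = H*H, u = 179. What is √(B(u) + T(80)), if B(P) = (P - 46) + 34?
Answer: √6567 ≈ 81.037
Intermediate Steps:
T(H) = H²
B(P) = -12 + P (B(P) = (-46 + P) + 34 = -12 + P)
√(B(u) + T(80)) = √((-12 + 179) + 80²) = √(167 + 6400) = √6567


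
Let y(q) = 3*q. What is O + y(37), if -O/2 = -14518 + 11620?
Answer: 5907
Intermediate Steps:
O = 5796 (O = -2*(-14518 + 11620) = -2*(-2898) = 5796)
O + y(37) = 5796 + 3*37 = 5796 + 111 = 5907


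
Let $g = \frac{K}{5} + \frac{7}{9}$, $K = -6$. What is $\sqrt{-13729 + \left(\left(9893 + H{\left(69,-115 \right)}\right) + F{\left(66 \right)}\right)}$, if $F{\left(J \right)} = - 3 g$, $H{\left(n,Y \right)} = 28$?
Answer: $\frac{i \sqrt{856515}}{15} \approx 61.699 i$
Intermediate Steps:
$g = - \frac{19}{45}$ ($g = - \frac{6}{5} + \frac{7}{9} = - \frac{19}{45} \approx -0.42222$)
$F{\left(J \right)} = \frac{19}{15}$ ($F{\left(J \right)} = \left(-3\right) \left(- \frac{19}{45}\right) = \frac{19}{15}$)
$\sqrt{-13729 + \left(\left(9893 + H{\left(69,-115 \right)}\right) + F{\left(66 \right)}\right)} = \sqrt{-13729 + \left(\left(9893 + 28\right) + \frac{19}{15}\right)} = \sqrt{-13729 + \left(9921 + \frac{19}{15}\right)} = \sqrt{-13729 + \frac{148834}{15}} = \sqrt{- \frac{57101}{15}} = \frac{i \sqrt{856515}}{15}$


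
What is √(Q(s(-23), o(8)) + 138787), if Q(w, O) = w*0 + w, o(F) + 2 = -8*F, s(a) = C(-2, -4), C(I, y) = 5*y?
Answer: √138767 ≈ 372.51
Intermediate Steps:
s(a) = -20 (s(a) = 5*(-4) = -20)
o(F) = -2 - 8*F
Q(w, O) = w (Q(w, O) = 0 + w = w)
√(Q(s(-23), o(8)) + 138787) = √(-20 + 138787) = √138767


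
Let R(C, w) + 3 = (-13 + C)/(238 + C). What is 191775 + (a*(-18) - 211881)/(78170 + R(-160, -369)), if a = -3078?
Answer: 1169211778869/6096853 ≈ 1.9177e+5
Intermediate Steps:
R(C, w) = -3 + (-13 + C)/(238 + C)
191775 + (a*(-18) - 211881)/(78170 + R(-160, -369)) = 191775 + (-3078*(-18) - 211881)/(78170 + (-727 - 2*(-160))/(238 - 160)) = 191775 + (55404 - 211881)/(78170 + (-727 + 320)/78) = 191775 - 156477/(78170 + (1/78)*(-407)) = 191775 - 156477/(78170 - 407/78) = 191775 - 156477/6096853/78 = 191775 - 156477*78/6096853 = 191775 - 12205206/6096853 = 1169211778869/6096853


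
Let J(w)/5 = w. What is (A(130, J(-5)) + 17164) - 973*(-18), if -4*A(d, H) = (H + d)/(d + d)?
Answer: 7213003/208 ≈ 34678.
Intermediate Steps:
J(w) = 5*w
A(d, H) = -(H + d)/(8*d) (A(d, H) = -(H + d)/(4*(d + d)) = -(H + d)/(4*(2*d)) = -(H + d)*1/(2*d)/4 = -(H + d)/(8*d))
(A(130, J(-5)) + 17164) - 973*(-18) = ((1/8)*(-5*(-5) - 1*130)/130 + 17164) - 973*(-18) = ((1/8)*(1/130)*(-1*(-25) - 130) + 17164) - 1*(-17514) = ((1/8)*(1/130)*(25 - 130) + 17164) + 17514 = ((1/8)*(1/130)*(-105) + 17164) + 17514 = (-21/208 + 17164) + 17514 = 3570091/208 + 17514 = 7213003/208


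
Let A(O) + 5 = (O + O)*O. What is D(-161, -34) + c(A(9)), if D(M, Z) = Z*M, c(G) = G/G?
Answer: 5475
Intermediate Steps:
A(O) = -5 + 2*O**2 (A(O) = -5 + (O + O)*O = -5 + (2*O)*O = -5 + 2*O**2)
c(G) = 1
D(M, Z) = M*Z
D(-161, -34) + c(A(9)) = -161*(-34) + 1 = 5474 + 1 = 5475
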